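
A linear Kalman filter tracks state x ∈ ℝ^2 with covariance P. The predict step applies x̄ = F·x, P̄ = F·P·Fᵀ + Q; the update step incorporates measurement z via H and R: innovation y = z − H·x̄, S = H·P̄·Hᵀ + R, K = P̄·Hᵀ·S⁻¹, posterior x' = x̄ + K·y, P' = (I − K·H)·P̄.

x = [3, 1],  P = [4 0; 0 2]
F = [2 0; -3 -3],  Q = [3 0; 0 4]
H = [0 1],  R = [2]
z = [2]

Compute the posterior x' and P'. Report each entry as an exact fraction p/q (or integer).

x' = [2/5, 23/15]
P' = [47/5 -4/5; -4/5 29/15]

x̄ = F·x = [6, -12]
P̄ = F·P·Fᵀ + Q = [19 -24; -24 58]
y = z − H·x̄ = [14]
S = H·P̄·Hᵀ + R = [60]
K = P̄·Hᵀ·S⁻¹ = [-2/5; 29/30]
x' = x̄ + K·y = [2/5, 23/15]
P' = (I − K·H)·P̄ = [47/5 -4/5; -4/5 29/15]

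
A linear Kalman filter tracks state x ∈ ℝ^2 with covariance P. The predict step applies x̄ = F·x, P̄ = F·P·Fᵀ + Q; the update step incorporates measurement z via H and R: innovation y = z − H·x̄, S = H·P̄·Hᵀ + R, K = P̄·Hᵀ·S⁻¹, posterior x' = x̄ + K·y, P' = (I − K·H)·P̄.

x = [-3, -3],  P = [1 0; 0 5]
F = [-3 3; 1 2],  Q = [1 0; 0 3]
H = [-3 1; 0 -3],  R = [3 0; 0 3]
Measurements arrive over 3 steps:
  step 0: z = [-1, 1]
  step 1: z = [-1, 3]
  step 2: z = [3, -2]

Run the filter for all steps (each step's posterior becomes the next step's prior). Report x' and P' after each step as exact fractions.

step 0: x' = [1516/5511, -3029/5511], P' = [675/1837 206/1837; 206/1837 599/1837]
step 1: x' = [-235905/1493419, -1526407/1493419], P' = [515155/1493419 148764/1493419; 148764/1493419 465951/1493419]
step 2: x' = [-31008834/33191741, 15533880/33191741], P' = [400233553/1161710935 115600854/1161710935; 115600854/1161710935 361929837/1161710935]

step 0: x̄ = F·x = [0, -9]
step 0: P̄ = F·P·Fᵀ + Q = [55 27; 27 24]
step 0: y = z − H·x̄ = [8, -26]
step 0: S = H·P̄·Hᵀ + R = [360 171; 171 219]
step 0: K = P̄·Hᵀ·S⁻¹ = [-1819/5511 -206/1837; -19/5511 -599/1837]
step 0: x' = x̄ + K·y = [1516/5511, -3029/5511]
step 0: P' = (I − K·H)·P̄ = [675/1837 206/1837; 206/1837 599/1837]
step 1: x̄ = F·x = [-4545/1837, -1514/1837]
step 1: P̄ = F·P·Fᵀ + Q = [9595/1837 951/1837; 951/1837 9406/1837]
step 1: y = z − H·x̄ = [-13958/1837, 969/1837]
step 1: S = H·P̄·Hᵀ + R = [95566/1837 -19659/1837; -19659/1837 90165/1837]
step 1: K = P̄·Hᵀ·S⁻¹ = [-465567/1493419 -148764/1493419; 6553/1493419 -465951/1493419]
step 1: x' = x̄ + K·y = [-235905/1493419, -1526407/1493419]
step 1: P' = (I − K·H)·P̄ = [515155/1493419 148764/1493419; 148764/1493419 465951/1493419]
step 2: x̄ = F·x = [-3871506/1493419, -3288719/1493419]
step 2: P̄ = F·P·Fᵀ + Q = [7645621/1493419 803949/1493419; 803949/1493419 7454272/1493419]
step 2: y = z − H·x̄ = [-3845542/1493419, -12852995/1493419]
step 2: S = H·P̄·Hᵀ + R = [75921424/1493419 -15127275/1493419; -15127275/1493419 71568705/1493419]
step 2: K = P̄·Hᵀ·S⁻¹ = [-72339987/232342187 -115600854/1161710935; 1008485/232342187 -361929837/1161710935]
step 2: x' = x̄ + K·y = [-31008834/33191741, 15533880/33191741]
step 2: P' = (I − K·H)·P̄ = [400233553/1161710935 115600854/1161710935; 115600854/1161710935 361929837/1161710935]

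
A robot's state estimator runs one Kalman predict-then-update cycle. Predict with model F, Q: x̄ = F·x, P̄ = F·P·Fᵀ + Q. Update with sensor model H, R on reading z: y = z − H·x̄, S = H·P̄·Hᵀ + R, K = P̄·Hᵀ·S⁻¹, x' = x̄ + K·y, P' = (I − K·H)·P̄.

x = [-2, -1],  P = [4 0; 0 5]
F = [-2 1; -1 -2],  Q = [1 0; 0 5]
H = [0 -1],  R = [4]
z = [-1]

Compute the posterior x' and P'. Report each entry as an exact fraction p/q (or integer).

x' = [35/11, 15/11]
P' = [722/33 -8/33; -8/33 116/33]

x̄ = F·x = [3, 4]
P̄ = F·P·Fᵀ + Q = [22 -2; -2 29]
y = z − H·x̄ = [3]
S = H·P̄·Hᵀ + R = [33]
K = P̄·Hᵀ·S⁻¹ = [2/33; -29/33]
x' = x̄ + K·y = [35/11, 15/11]
P' = (I − K·H)·P̄ = [722/33 -8/33; -8/33 116/33]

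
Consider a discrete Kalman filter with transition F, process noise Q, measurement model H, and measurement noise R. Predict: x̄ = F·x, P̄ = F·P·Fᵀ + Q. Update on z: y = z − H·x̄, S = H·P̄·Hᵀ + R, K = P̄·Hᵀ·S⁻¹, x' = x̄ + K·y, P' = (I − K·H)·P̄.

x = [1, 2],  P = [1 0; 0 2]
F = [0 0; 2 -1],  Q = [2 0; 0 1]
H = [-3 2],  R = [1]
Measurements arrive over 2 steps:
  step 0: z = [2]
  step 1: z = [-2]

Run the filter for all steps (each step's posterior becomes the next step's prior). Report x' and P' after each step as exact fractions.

step 0: x̄ = F·x = [0, 0]
step 0: P̄ = F·P·Fᵀ + Q = [2 0; 0 7]
step 0: y = z − H·x̄ = [2]
step 0: S = H·P̄·Hᵀ + R = [47]
step 0: K = P̄·Hᵀ·S⁻¹ = [-6/47; 14/47]
step 0: x' = x̄ + K·y = [-12/47, 28/47]
step 0: P' = (I − K·H)·P̄ = [58/47 84/47; 84/47 133/47]
step 1: x̄ = F·x = [0, -52/47]
step 1: P̄ = F·P·Fᵀ + Q = [2 0; 0 76/47]
step 1: y = z − H·x̄ = [10/47]
step 1: S = H·P̄·Hᵀ + R = [1197/47]
step 1: K = P̄·Hᵀ·S⁻¹ = [-94/399; 8/63]
step 1: x' = x̄ + K·y = [-20/399, -68/63]
step 1: P' = (I − K·H)·P̄ = [78/133 16/21; 16/21 76/63]

step 0: x' = [-12/47, 28/47], P' = [58/47 84/47; 84/47 133/47]
step 1: x' = [-20/399, -68/63], P' = [78/133 16/21; 16/21 76/63]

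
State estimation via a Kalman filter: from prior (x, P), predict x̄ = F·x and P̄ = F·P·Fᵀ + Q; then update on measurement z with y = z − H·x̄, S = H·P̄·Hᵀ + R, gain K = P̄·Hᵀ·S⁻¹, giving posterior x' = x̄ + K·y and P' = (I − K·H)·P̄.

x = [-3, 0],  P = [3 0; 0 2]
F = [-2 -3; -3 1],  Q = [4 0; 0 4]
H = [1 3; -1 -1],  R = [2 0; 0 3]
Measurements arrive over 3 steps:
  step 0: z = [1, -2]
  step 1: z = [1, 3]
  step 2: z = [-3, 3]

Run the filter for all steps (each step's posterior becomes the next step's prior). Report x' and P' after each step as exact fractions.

step 0: x̄ = F·x = [6, 9]
step 0: P̄ = F·P·Fᵀ + Q = [34 12; 12 33]
step 0: y = z − H·x̄ = [-32, 13]
step 0: S = H·P̄·Hᵀ + R = [405 -181; -181 94]
step 0: K = P̄·Hᵀ·S⁻¹ = [-1746/5309 -5960/5309; 2289/5309 1866/5309]
step 0: x' = x̄ + K·y = [10246/5309, -1209/5309]
step 0: P' = (I − K·H)·P̄ = [28566/5309 -10686/5309; -10686/5309 5088/5309]
step 1: x̄ = F·x = [-16865/5309, -31947/5309]
step 1: P̄ = F·P·Fᵀ + Q = [53060/5309 81330/5309; 81330/5309 347534/5309]
step 1: y = z − H·x̄ = [118015/5309, -32885/5309]
step 1: S = H·P̄·Hᵀ + R = [3679464/5309 -1420982/5309; -1420982/5309 579181/5309]
step 1: K = P̄·Hᵀ·S⁻¹ = [-356377/2107474 -681677/1053737; 1956679/5268685 899298/5268685]
step 1: x' = x̄ + K·y = [-6171875/2107474, 1244128/1053737]
step 1: P' = (I − K·H)·P̄ = [3245735/1053737 -1200704/1053737; -1200704/1053737 3305626/5268685]
step 2: x̄ = F·x = [2439491/1053737, 21003881/2107474]
step 2: P̄ = F·P·Fᵀ + Q = [43697834/5268685 45430532/5268685; 45430532/5268685 206459561/5268685]
step 2: y = z − H·x̄ = [-74213047/2107474, 32205285/2107474]
step 2: S = H·P̄·Hᵀ + R = [436990889/1053737 -168959729/1053737; -168959729/1053737 356824514/5268685]
step 2: K = P̄·Hᵀ·S⁻¹ = [-2101260930/12519358693 -8101944392/12519358693; 4635656865/12519358693 2137449034/12519358693]
step 2: x' = x̄ + K·y = [-20831918366/12519358693, -5805027868/12519358693]
step 2: P' = (I − K·H)·P̄ = [38560010694/12519358693 -14254177518/12519358693; -14254177518/12519358693 7841830416/12519358693]

step 0: x' = [10246/5309, -1209/5309], P' = [28566/5309 -10686/5309; -10686/5309 5088/5309]
step 1: x' = [-6171875/2107474, 1244128/1053737], P' = [3245735/1053737 -1200704/1053737; -1200704/1053737 3305626/5268685]
step 2: x' = [-20831918366/12519358693, -5805027868/12519358693], P' = [38560010694/12519358693 -14254177518/12519358693; -14254177518/12519358693 7841830416/12519358693]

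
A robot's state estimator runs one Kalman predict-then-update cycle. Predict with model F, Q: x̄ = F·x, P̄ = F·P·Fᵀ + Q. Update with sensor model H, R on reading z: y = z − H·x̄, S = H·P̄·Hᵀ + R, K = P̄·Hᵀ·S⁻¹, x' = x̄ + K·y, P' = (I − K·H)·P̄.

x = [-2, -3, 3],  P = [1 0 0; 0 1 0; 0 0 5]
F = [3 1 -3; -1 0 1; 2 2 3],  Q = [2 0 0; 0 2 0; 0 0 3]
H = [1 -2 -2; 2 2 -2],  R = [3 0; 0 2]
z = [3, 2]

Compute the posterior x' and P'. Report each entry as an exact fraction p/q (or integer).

x' = [-122755/11832, 3496/1479, -106477/11832]
P' = [151357/11832 -4795/1479 111451/11832; -4795/1479 1622/1479 -3448/1479; 111451/11832 -3448/1479 85717/11832]

x̄ = F·x = [-18, 5, -1]
P̄ = F·P·Fᵀ + Q = [57 -18 -37; -18 8 13; -37 13 56]
y = z − H·x̄ = [29, 26]
S = H·P̄·Hᵀ + R = [640 564; 564 534]
K = P̄·Hᵀ·S⁻¹ = [575/3944 773/5916; -127/493 275/1479; -535/3944 -925/5916]
x' = x̄ + K·y = [-122755/11832, 3496/1479, -106477/11832]
P' = (I − K·H)·P̄ = [151357/11832 -4795/1479 111451/11832; -4795/1479 1622/1479 -3448/1479; 111451/11832 -3448/1479 85717/11832]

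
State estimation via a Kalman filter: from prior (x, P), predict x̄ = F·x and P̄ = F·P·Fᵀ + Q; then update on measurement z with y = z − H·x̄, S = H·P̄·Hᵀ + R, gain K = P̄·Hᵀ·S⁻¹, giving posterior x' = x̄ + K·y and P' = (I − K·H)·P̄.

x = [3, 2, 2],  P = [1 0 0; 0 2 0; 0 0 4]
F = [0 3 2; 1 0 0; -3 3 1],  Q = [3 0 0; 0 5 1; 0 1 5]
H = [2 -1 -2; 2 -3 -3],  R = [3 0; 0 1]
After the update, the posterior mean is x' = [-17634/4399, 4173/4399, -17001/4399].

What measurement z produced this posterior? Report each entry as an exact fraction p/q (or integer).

x̄ = F·x = [10, 3, -1]
P̄ = F·P·Fᵀ + Q = [37 0 26; 0 6 -2; 26 -2 36]
S = H·P̄·Hᵀ + R = [85 104; 104 179]
K = P̄·Hᵀ·S⁻¹ = [4354/4399 -2628/4399; 890/4399 -812/4399; 1978/4399 -2378/4399]
x' − x̄ = [-61624/4399, -9024/4399, -12602/4399] = K·y
y = (KᵀK)⁻¹·Kᵀ·(x' − x̄) = [-22, -13]
z = y + H·x̄ = [-22, -13] + [19, 14] = [-3, 1]

z = [-3, 1]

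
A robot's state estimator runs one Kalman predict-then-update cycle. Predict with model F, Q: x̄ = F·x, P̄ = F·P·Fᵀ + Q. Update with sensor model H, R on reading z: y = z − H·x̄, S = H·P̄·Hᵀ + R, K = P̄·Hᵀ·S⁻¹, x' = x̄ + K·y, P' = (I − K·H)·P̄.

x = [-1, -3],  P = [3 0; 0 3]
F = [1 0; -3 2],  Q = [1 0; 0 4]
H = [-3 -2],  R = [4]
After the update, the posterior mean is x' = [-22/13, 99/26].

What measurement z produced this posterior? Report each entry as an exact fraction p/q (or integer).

x̄ = F·x = [-1, -3]
P̄ = F·P·Fᵀ + Q = [4 -9; -9 43]
S = H·P̄·Hᵀ + R = [104]
K = P̄·Hᵀ·S⁻¹ = [3/52; -59/104]
x' − x̄ = [-9/13, 177/26] = K·y
y = (KᵀK)⁻¹·Kᵀ·(x' − x̄) = [-12]
z = y + H·x̄ = [-12] + [9] = [-3]

z = [-3]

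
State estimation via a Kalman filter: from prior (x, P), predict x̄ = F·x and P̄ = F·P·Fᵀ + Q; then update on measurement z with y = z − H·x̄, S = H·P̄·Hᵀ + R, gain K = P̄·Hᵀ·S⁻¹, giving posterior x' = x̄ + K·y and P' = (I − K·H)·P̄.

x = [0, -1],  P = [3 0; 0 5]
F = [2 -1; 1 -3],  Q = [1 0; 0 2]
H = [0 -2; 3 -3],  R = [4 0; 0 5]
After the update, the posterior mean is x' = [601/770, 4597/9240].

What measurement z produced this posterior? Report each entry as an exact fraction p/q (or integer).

x̄ = F·x = [1, 3]
P̄ = F·P·Fᵀ + Q = [18 21; 21 50]
S = H·P̄·Hᵀ + R = [204 174; 174 239]
K = P̄·Hᵀ·S⁻¹ = [-353/770 114/385; -4381/9240 -29/1540]
x' − x̄ = [-169/770, -23123/9240] = K·y
y = (KᵀK)⁻¹·Kᵀ·(x' − x̄) = [5, 7]
z = y + H·x̄ = [5, 7] + [-6, -6] = [-1, 1]

z = [-1, 1]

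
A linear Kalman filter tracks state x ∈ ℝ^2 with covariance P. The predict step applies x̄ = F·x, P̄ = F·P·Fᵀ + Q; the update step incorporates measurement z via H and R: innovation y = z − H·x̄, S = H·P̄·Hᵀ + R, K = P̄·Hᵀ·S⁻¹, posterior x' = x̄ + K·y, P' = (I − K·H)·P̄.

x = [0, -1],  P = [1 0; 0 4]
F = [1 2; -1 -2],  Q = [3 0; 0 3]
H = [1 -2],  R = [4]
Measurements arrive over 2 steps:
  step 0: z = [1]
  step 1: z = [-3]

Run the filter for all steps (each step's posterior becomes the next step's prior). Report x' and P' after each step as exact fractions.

step 0: x̄ = F·x = [-2, 2]
step 0: P̄ = F·P·Fᵀ + Q = [20 -17; -17 20]
step 0: y = z − H·x̄ = [7]
step 0: S = H·P̄·Hᵀ + R = [172]
step 0: K = P̄·Hᵀ·S⁻¹ = [27/86; -57/172]
step 0: x' = x̄ + K·y = [17/86, -55/172]
step 0: P' = (I − K·H)·P̄ = [131/43 77/86; 77/86 191/172]
step 1: x̄ = F·x = [-19/43, 19/43]
step 1: P̄ = F·P·Fᵀ + Q = [605/43 -476/43; -476/43 605/43]
step 1: y = z − H·x̄ = [-72/43]
step 1: S = H·P̄·Hᵀ + R = [5101/43]
step 1: K = P̄·Hᵀ·S⁻¹ = [1557/5101; -1686/5101]
step 1: x' = x̄ + K·y = [-4861/5101, 5077/5101]
step 1: P' = (I − K·H)·P̄ = [15392/5101 4582/5101; 4582/5101 5663/5101]

step 0: x' = [17/86, -55/172], P' = [131/43 77/86; 77/86 191/172]
step 1: x' = [-4861/5101, 5077/5101], P' = [15392/5101 4582/5101; 4582/5101 5663/5101]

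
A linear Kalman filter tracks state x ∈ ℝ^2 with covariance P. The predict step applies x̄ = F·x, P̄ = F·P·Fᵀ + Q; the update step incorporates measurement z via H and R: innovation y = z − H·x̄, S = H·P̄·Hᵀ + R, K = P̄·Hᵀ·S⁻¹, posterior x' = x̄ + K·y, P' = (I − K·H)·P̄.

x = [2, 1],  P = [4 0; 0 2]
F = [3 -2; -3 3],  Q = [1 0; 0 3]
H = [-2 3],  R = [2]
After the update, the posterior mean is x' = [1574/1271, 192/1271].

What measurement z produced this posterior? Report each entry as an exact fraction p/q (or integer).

x̄ = F·x = [4, -3]
P̄ = F·P·Fᵀ + Q = [45 -48; -48 57]
S = H·P̄·Hᵀ + R = [1271]
K = P̄·Hᵀ·S⁻¹ = [-234/1271; 267/1271]
x' − x̄ = [-3510/1271, 4005/1271] = K·y
y = (KᵀK)⁻¹·Kᵀ·(x' − x̄) = [15]
z = y + H·x̄ = [15] + [-17] = [-2]

z = [-2]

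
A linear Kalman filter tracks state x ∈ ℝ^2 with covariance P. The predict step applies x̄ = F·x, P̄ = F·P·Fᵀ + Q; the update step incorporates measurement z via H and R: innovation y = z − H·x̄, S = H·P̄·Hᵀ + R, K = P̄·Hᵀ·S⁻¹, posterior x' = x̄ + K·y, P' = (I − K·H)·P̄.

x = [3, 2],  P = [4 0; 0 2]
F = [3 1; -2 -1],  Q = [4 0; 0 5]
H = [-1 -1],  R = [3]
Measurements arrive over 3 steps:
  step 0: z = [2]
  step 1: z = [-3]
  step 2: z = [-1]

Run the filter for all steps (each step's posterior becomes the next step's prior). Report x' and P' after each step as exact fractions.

step 0: x̄ = F·x = [11, -8]
step 0: P̄ = F·P·Fᵀ + Q = [42 -26; -26 23]
step 0: y = z − H·x̄ = [5]
step 0: S = H·P̄·Hᵀ + R = [16]
step 0: K = P̄·Hᵀ·S⁻¹ = [-1; 3/16]
step 0: x' = x̄ + K·y = [6, -113/16]
step 0: P' = (I − K·H)·P̄ = [26 -23; -23 359/16]
step 1: x̄ = F·x = [175/16, -79/16]
step 1: P̄ = F·P·Fᵀ + Q = [1959/16 -1015/16; -1015/16 631/16]
step 1: y = z − H·x̄ = [3]
step 1: S = H·P̄·Hᵀ + R = [38]
step 1: K = P̄·Hᵀ·S⁻¹ = [-59/38; 12/19]
step 1: x' = x̄ + K·y = [1909/304, -925/304]
step 1: P' = (I − K·H)·P̄ = [9373/304 -7957/304; -7957/304 7381/304]
step 2: x̄ = F·x = [2401/152, -2893/304]
step 2: P̄ = F·P·Fᵀ + Q = [11303/76 -11917/152; -11917/152 14565/304]
step 2: y = z − H·x̄ = [1605/304]
step 2: S = H·P̄·Hᵀ + R = [13021/304]
step 2: K = P̄·Hᵀ·S⁻¹ = [-21378/13021; 9269/13021]
step 2: x' = x̄ + K·y = [92813/13021, -74977/13021]
step 2: P' = (I − K·H)·P̄ = [866359/26042 -738091/26042; -738091/26042 682477/26042]

step 0: x' = [6, -113/16], P' = [26 -23; -23 359/16]
step 1: x' = [1909/304, -925/304], P' = [9373/304 -7957/304; -7957/304 7381/304]
step 2: x' = [92813/13021, -74977/13021], P' = [866359/26042 -738091/26042; -738091/26042 682477/26042]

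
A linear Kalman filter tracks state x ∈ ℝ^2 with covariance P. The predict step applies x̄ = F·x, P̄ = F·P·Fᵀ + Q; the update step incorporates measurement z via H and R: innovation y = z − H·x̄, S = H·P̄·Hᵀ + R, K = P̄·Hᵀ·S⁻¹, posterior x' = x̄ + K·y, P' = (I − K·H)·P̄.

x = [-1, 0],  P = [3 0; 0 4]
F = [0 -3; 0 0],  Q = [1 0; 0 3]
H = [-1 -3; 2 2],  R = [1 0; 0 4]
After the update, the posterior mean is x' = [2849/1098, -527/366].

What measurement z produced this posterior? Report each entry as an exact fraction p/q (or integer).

x̄ = F·x = [0, 0]
P̄ = F·P·Fᵀ + Q = [37 0; 0 3]
S = H·P̄·Hᵀ + R = [65 -92; -92 164]
K = P̄·Hᵀ·S⁻¹ = [185/549 703/1098; -77/183 -73/366]
x' − x̄ = [2849/1098, -527/366] = K·y
y = (KᵀK)⁻¹·Kᵀ·(x' − x̄) = [2, 3]
z = y + H·x̄ = [2, 3] + [0, 0] = [2, 3]

z = [2, 3]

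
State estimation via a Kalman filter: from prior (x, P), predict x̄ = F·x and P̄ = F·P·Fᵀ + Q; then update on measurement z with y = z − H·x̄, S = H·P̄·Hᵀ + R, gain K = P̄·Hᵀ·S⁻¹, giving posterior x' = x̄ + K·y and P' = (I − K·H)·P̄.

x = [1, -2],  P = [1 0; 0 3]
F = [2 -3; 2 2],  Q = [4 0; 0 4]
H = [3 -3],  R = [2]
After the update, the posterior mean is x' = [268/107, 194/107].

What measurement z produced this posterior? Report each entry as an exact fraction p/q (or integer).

x̄ = F·x = [8, -2]
P̄ = F·P·Fᵀ + Q = [35 -14; -14 20]
S = H·P̄·Hᵀ + R = [749]
K = P̄·Hᵀ·S⁻¹ = [21/107; -102/749]
x' − x̄ = [-588/107, 408/107] = K·y
y = (KᵀK)⁻¹·Kᵀ·(x' − x̄) = [-28]
z = y + H·x̄ = [-28] + [30] = [2]

z = [2]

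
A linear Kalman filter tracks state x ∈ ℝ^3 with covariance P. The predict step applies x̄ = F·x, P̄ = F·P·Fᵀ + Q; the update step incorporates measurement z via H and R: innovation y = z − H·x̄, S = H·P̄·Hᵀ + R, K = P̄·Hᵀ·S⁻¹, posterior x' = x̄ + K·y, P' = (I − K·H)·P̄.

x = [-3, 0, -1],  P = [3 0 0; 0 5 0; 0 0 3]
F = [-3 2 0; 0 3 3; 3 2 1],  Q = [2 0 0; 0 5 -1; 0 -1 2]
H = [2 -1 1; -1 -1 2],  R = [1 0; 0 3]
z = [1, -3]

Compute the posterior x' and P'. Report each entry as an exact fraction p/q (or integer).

x̄ = F·x = [9, -3, -10]
P̄ = F·P·Fᵀ + Q = [49 30 -7; 30 77 38; -7 38 52]
y = z − H·x̄ = [-10, 23]
S = H·P̄·Hᵀ + R = [102 -82; -82 273]
K = P̄·Hᵀ·S⁻¹ = [153/358 -38/179; 3191/21122 -720/10561; 2993/10561 3723/10561]
x' = x̄ + K·y = [-28/179, -64198/10561, -49911/10561]
P' = (I − K·H)·P̄ = [1141/358 5171/358 1521/179; 5171/358 1514743/21122 453878/10561; 1521/179 453878/10561 277393/10561]

x' = [-28/179, -64198/10561, -49911/10561]
P' = [1141/358 5171/358 1521/179; 5171/358 1514743/21122 453878/10561; 1521/179 453878/10561 277393/10561]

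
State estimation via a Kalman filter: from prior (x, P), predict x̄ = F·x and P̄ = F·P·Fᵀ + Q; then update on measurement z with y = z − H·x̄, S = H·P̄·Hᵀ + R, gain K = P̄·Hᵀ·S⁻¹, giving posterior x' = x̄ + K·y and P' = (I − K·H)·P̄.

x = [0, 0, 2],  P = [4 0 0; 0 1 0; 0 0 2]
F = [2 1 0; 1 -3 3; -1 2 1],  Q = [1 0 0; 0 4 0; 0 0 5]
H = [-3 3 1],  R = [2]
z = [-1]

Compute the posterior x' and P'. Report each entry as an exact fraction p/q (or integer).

x̄ = F·x = [0, 6, 2]
P̄ = F·P·Fᵀ + Q = [18 5 -6; 5 35 -4; -6 -4 15]
y = z − H·x̄ = [-21]
S = H·P̄·Hᵀ + R = [416]
K = P̄·Hᵀ·S⁻¹ = [-45/416; 43/208; 21/416]
x' = x̄ + K·y = [945/416, 345/208, 391/416]
P' = (I − K·H)·P̄ = [5463/416 2975/208 -1551/416; 2975/208 1791/104 -1735/208; -1551/416 -1735/208 5799/416]

x' = [945/416, 345/208, 391/416]
P' = [5463/416 2975/208 -1551/416; 2975/208 1791/104 -1735/208; -1551/416 -1735/208 5799/416]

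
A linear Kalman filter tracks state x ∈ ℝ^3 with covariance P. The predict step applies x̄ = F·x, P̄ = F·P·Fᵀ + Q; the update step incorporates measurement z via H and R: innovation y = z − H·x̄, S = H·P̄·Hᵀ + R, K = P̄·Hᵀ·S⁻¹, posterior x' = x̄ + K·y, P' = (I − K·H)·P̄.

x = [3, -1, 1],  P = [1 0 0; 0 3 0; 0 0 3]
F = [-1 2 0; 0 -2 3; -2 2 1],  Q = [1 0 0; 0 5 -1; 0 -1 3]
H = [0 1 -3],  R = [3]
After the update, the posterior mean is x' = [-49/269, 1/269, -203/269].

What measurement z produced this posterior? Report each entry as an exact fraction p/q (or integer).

x̄ = F·x = [-5, 5, -7]
P̄ = F·P·Fᵀ + Q = [14 -12 14; -12 44 -4; 14 -4 22]
S = H·P̄·Hᵀ + R = [269]
K = P̄·Hᵀ·S⁻¹ = [-54/269; 56/269; -70/269]
x' − x̄ = [1296/269, -1344/269, 1680/269] = K·y
y = (KᵀK)⁻¹·Kᵀ·(x' − x̄) = [-24]
z = y + H·x̄ = [-24] + [26] = [2]

z = [2]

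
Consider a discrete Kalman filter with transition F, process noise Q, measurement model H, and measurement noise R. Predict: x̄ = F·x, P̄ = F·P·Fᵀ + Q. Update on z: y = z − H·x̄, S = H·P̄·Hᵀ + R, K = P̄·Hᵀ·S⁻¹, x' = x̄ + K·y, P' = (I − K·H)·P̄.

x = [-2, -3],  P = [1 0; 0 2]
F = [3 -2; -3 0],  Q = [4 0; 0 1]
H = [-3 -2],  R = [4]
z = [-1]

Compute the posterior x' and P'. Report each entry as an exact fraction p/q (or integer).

x̄ = F·x = [0, 6]
P̄ = F·P·Fᵀ + Q = [21 -9; -9 10]
y = z − H·x̄ = [11]
S = H·P̄·Hᵀ + R = [125]
K = P̄·Hᵀ·S⁻¹ = [-9/25; 7/125]
x' = x̄ + K·y = [-99/25, 827/125]
P' = (I − K·H)·P̄ = [24/5 -162/25; -162/25 1201/125]

x' = [-99/25, 827/125]
P' = [24/5 -162/25; -162/25 1201/125]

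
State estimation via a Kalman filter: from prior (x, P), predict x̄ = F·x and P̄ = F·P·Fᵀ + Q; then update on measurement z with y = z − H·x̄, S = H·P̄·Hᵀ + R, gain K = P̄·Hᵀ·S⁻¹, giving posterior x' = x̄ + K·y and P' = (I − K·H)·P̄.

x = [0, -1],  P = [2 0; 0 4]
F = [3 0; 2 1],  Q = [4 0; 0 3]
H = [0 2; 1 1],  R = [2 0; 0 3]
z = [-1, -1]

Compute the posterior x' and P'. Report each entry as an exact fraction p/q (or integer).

x̄ = F·x = [0, -1]
P̄ = F·P·Fᵀ + Q = [22 12; 12 15]
y = z − H·x̄ = [1, 0]
S = H·P̄·Hᵀ + R = [62 54; 54 64]
K = P̄·Hᵀ·S⁻¹ = [-75/263 203/263; 231/526 27/526]
x' = x̄ + K·y = [-75/263, -295/526]
P' = (I − K·H)·P̄ = [684/263 -75/263; -75/263 231/526]

x' = [-75/263, -295/526]
P' = [684/263 -75/263; -75/263 231/526]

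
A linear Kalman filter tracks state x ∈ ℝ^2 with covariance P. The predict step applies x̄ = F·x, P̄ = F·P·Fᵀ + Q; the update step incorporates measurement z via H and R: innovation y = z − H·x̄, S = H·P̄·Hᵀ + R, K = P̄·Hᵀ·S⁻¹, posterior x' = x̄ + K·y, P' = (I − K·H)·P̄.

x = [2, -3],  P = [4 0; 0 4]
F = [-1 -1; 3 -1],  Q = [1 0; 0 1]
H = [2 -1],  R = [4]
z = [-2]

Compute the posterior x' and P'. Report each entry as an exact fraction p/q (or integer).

x̄ = F·x = [1, 9]
P̄ = F·P·Fᵀ + Q = [9 -8; -8 41]
y = z − H·x̄ = [5]
S = H·P̄·Hᵀ + R = [113]
K = P̄·Hᵀ·S⁻¹ = [26/113; -57/113]
x' = x̄ + K·y = [243/113, 732/113]
P' = (I − K·H)·P̄ = [341/113 578/113; 578/113 1384/113]

x' = [243/113, 732/113]
P' = [341/113 578/113; 578/113 1384/113]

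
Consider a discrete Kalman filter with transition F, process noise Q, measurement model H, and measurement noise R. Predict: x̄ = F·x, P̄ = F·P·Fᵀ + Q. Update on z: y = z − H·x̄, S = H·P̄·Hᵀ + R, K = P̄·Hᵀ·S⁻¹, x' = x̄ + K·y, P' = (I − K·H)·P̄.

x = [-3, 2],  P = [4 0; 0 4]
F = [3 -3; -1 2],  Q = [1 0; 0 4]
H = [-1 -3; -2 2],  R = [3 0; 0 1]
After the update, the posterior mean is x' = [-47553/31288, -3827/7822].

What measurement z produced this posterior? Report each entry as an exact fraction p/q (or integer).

z = [3, 2]

x̄ = F·x = [-15, 7]
P̄ = F·P·Fᵀ + Q = [73 -36; -36 24]
S = H·P̄·Hᵀ + R = [76 -142; -142 677]
K = P̄·Hᵀ·S⁻¹ = [-7261/31288 -5799/15644; -1833/7822 501/3911]
x' − x̄ = [421767/31288, -58581/7822] = K·y
y = (KᵀK)⁻¹·Kᵀ·(x' − x̄) = [9, -42]
z = y + H·x̄ = [9, -42] + [-6, 44] = [3, 2]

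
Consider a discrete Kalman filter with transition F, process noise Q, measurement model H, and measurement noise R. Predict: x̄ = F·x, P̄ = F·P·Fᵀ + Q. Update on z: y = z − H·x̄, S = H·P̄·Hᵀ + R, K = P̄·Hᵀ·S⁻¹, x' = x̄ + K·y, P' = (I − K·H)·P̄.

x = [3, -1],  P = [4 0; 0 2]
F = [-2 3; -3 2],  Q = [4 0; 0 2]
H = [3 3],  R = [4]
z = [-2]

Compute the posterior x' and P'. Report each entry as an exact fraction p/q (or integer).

x' = [51/352, -305/352]
P' = [1055/352 -981/352; -981/352 1063/352]

x̄ = F·x = [-9, -11]
P̄ = F·P·Fᵀ + Q = [38 36; 36 46]
y = z − H·x̄ = [58]
S = H·P̄·Hᵀ + R = [1408]
K = P̄·Hᵀ·S⁻¹ = [111/704; 123/704]
x' = x̄ + K·y = [51/352, -305/352]
P' = (I − K·H)·P̄ = [1055/352 -981/352; -981/352 1063/352]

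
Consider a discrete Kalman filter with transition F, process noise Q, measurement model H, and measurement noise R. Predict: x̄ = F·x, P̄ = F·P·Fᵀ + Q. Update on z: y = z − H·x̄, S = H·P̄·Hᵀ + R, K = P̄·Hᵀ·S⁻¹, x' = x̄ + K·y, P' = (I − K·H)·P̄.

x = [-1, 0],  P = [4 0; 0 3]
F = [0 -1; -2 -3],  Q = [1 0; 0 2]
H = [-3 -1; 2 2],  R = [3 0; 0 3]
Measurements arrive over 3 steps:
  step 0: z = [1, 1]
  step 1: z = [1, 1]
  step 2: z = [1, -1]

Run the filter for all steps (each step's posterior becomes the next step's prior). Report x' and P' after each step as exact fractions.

step 0: x̄ = F·x = [0, 2]
step 0: P̄ = F·P·Fᵀ + Q = [4 9; 9 45]
step 0: y = z − H·x̄ = [3, -3]
step 0: S = H·P̄·Hᵀ + R = [138 -186; -186 271]
step 0: K = P̄·Hᵀ·S⁻¹ = [-285/934 -53/467; 96/467 252/467]
step 0: x' = x̄ + K·y = [-537/934, 466/467]
step 0: P' = (I − K·H)·P̄ = [507/934 -333/467; -333/467 711/467]
step 1: x̄ = F·x = [-466/467, -861/467]
step 1: P̄ = F·P·Fᵀ + Q = [1178/467 1467/467; 1467/467 4351/467]
step 1: y = z − H·x̄ = [-1792/467, 3121/467]
step 1: S = H·P̄·Hᵀ + R = [25156/467 -27506/467; -27506/467 35253/467]
step 1: K = P̄·Hᵀ·S⁻¹ = [-65939/278896 -4799/139448; 3085/34862 6957/17431]
step 1: x' = x̄ + K·y = [-44709/139448, 8438/17431]
step 1: P' = (I − K·H)·P̄ = [106107/278896 -15063/34862; -15063/34862 17967/17431]
step 2: x̄ = F·x = [-8438/17431, -56547/69724]
step 2: P̄ = F·P·Fᵀ + Q = [35398/17431 38838/17431; 38838/17431 530855/69724]
step 2: y = z − H·x̄ = [-88079/69724, 55437/34862]
step 2: S = H·P̄·Hᵀ + R = [2946467/69724 -1577039/34862; -1577039/34862 1035444/17431]
step 2: K = P̄·Hᵀ·S⁻¹ = [-7595536/32347517 -1145912/32347517; 2864419/32347517 12899970/32347517]
step 2: x' = x̄ + K·y = [-7885922/32347517, -9339380/32347517]
step 2: P' = (I − K·H)·P̄ = [12252738/32347517 -13971606/32347517; -13971606/32347517 33321561/32347517]

step 0: x' = [-537/934, 466/467], P' = [507/934 -333/467; -333/467 711/467]
step 1: x' = [-44709/139448, 8438/17431], P' = [106107/278896 -15063/34862; -15063/34862 17967/17431]
step 2: x' = [-7885922/32347517, -9339380/32347517], P' = [12252738/32347517 -13971606/32347517; -13971606/32347517 33321561/32347517]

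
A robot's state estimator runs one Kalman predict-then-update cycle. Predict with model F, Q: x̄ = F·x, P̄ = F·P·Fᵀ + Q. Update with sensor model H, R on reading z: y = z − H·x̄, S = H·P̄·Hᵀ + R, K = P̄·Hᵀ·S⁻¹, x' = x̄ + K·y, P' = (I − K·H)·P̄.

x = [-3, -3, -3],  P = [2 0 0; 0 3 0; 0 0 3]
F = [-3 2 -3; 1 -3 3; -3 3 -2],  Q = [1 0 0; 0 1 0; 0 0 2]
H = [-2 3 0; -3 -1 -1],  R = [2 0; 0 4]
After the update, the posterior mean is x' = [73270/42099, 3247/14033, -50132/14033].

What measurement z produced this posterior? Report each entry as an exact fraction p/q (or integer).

x̄ = F·x = [12, -3, 6]
P̄ = F·P·Fᵀ + Q = [58 -51 54; -51 57 -51; 54 -51 59]
S = H·P̄·Hᵀ + R = [1359 795; 795 558]
K = P̄·Hᵀ·S⁻¹ = [-1043/14033 -8896/42099; 3941/14033 -1918/14033; -3496/42099 -2615/14033]
x' − x̄ = [-431918/42099, 45346/14033, -134330/14033] = K·y
y = (KᵀK)⁻¹·Kᵀ·(x' − x̄) = [30, 38]
z = y + H·x̄ = [30, 38] + [-33, -39] = [-3, -1]

z = [-3, -1]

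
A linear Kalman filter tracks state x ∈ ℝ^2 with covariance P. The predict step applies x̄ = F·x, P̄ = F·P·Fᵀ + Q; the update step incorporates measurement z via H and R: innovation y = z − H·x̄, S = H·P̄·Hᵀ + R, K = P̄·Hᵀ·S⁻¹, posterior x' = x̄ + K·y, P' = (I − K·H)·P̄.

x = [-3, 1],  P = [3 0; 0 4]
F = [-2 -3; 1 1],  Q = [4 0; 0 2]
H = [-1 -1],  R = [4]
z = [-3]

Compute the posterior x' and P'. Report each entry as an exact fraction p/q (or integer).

x' = [155/29, -76/29]
P' = [352/29 -216/29; -216/29 180/29]

x̄ = F·x = [3, -2]
P̄ = F·P·Fᵀ + Q = [52 -18; -18 9]
y = z − H·x̄ = [-2]
S = H·P̄·Hᵀ + R = [29]
K = P̄·Hᵀ·S⁻¹ = [-34/29; 9/29]
x' = x̄ + K·y = [155/29, -76/29]
P' = (I − K·H)·P̄ = [352/29 -216/29; -216/29 180/29]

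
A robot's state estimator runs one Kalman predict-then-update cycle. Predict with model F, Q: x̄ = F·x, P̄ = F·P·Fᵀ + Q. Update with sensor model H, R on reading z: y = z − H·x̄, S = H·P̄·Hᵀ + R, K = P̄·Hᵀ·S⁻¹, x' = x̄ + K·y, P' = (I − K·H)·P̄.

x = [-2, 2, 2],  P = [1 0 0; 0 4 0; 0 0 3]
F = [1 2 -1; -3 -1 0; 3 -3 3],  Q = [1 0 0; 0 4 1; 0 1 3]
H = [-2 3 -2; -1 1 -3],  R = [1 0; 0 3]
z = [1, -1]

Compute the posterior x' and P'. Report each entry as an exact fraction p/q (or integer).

x' = [-529/3764, 16911/26348, 15263/26348]
P' = [18691/7528 8233/7528 -5405/7528; 8233/7528 45421/52696 3079/52696; -5405/7528 3079/52696 37873/52696]

x̄ = F·x = [0, 4, -6]
P̄ = F·P·Fᵀ + Q = [21 -11 -30; -11 17 4; -30 4 75]
y = z − H·x̄ = [-23, -23]
S = H·P̄·Hᵀ + R = [382 314; 314 534]
K = P̄·Hᵀ·S⁻¹ = [-1873/7528 1919/7528; 14843/52696 -7149/52696; 9161/52696 -24235/52696]
x' = x̄ + K·y = [-529/3764, 16911/26348, 15263/26348]
P' = (I − K·H)·P̄ = [18691/7528 8233/7528 -5405/7528; 8233/7528 45421/52696 3079/52696; -5405/7528 3079/52696 37873/52696]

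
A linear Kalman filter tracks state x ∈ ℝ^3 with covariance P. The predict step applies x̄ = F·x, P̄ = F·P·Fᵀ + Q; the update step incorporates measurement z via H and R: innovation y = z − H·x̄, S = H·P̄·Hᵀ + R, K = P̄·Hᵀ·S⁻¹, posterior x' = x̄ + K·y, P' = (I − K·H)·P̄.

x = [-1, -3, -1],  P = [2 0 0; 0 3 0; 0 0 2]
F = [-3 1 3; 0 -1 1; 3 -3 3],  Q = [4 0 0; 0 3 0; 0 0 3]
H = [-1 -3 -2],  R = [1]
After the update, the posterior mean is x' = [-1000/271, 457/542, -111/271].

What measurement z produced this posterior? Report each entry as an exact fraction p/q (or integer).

z = [2]

x̄ = F·x = [-3, 2, 3]
P̄ = F·P·Fᵀ + Q = [43 3 -9; 3 8 15; -9 15 66]
S = H·P̄·Hᵀ + R = [542]
K = P̄·Hᵀ·S⁻¹ = [-17/271; -57/542; -84/271]
x' − x̄ = [-187/271, -627/542, -924/271] = K·y
y = (KᵀK)⁻¹·Kᵀ·(x' − x̄) = [11]
z = y + H·x̄ = [11] + [-9] = [2]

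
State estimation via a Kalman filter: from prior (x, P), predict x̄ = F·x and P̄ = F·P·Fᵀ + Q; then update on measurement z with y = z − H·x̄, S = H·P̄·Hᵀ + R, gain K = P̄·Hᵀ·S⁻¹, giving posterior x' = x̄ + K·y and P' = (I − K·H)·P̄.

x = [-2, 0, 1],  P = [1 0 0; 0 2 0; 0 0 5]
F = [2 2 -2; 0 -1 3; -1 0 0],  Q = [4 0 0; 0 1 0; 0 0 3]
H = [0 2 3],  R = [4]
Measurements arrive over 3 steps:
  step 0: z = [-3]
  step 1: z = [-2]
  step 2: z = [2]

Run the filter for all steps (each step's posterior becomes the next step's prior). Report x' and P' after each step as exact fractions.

step 0: x̄ = F·x = [-6, 3, 2]
step 0: P̄ = F·P·Fᵀ + Q = [36 -34 -2; -34 48 0; -2 0 4]
step 0: y = z − H·x̄ = [-15]
step 0: S = H·P̄·Hᵀ + R = [232]
step 0: K = P̄·Hᵀ·S⁻¹ = [-37/116; 12/29; 3/58]
step 0: x' = x̄ + K·y = [-141/116, -93/29, 71/58]
step 0: P' = (I − K·H)·P̄ = [719/58 -98/29 53/29; -98/29 240/29 -144/29; 53/29 -144/29 98/29]
step 1: x̄ = F·x = [-655/58, 399/58, 141/116]
step 1: P̄ = F·P·Fᵀ + Q = [2850/29 -1706/29 -417/29; -1706/29 2015/29 -257/29; -417/29 -257/29 893/58]
step 1: y = z − H·x̄ = [-2251/116]
step 1: S = H·P̄·Hᵀ + R = [18221/58]
step 1: K = P̄·Hᵀ·S⁻¹ = [-9326/18221; 6518/18221; 1651/18221]
step 1: x' = x̄ + K·y = [-24799/18221, -1135/18221, -9890/18221]
step 1: P' = (I − K·H)·P̄ = [291128/18221 -23848/18221 3464/18221; -23848/18221 533557/18221 -347014/18221; 3464/18221 -347014/18221 233544/18221]
step 2: x̄ = F·x = [-4584/2603, -28535/18221, 24799/18221]
step 2: P̄ = F·P·Fᵀ + Q = [980488/2603 -739430/2603 -75376/2603; -739430/2603 4735758/18221 -34240/18221; -75376/2603 -34240/18221 345791/18221]
step 2: y = z − H·x̄ = [19115/18221]
step 2: S = H·P̄·Hᵀ + R = [21717155/18221]
step 2: K = P̄·Hᵀ·S⁻¹ = [-11934916/21717155; 9368796/21717155; 968893/21717155]
step 2: x' = x̄ + K·y = [-10153076/4343431, -4836337/4343431, 6114748/4343431]
step 2: P' = (I − K·H)·P̄ = [362858744/21717155 -32512934/21717155 5762068/21717155; -32512934/21717155 827224194/21717155 -538991068/21717155; 5762068/21717155 -538991068/21717155 360619236/21717155]

step 0: x' = [-141/116, -93/29, 71/58], P' = [719/58 -98/29 53/29; -98/29 240/29 -144/29; 53/29 -144/29 98/29]
step 1: x' = [-24799/18221, -1135/18221, -9890/18221], P' = [291128/18221 -23848/18221 3464/18221; -23848/18221 533557/18221 -347014/18221; 3464/18221 -347014/18221 233544/18221]
step 2: x' = [-10153076/4343431, -4836337/4343431, 6114748/4343431], P' = [362858744/21717155 -32512934/21717155 5762068/21717155; -32512934/21717155 827224194/21717155 -538991068/21717155; 5762068/21717155 -538991068/21717155 360619236/21717155]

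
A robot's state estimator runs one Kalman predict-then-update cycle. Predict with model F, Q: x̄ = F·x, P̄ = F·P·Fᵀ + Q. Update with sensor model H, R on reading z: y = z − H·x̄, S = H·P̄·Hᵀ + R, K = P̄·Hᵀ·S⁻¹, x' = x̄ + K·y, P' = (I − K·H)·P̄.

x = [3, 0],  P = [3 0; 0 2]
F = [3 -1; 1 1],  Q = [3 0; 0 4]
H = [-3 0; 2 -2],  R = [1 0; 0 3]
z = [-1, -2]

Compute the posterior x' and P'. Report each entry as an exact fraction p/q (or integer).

x' = [3455/9579, 12815/9579]
P' = [1052/9579 977/9579; 977/9579 7436/9579]

x̄ = F·x = [9, 3]
P̄ = F·P·Fᵀ + Q = [32 7; 7 9]
y = z − H·x̄ = [26, -14]
S = H·P̄·Hᵀ + R = [289 -150; -150 111]
K = P̄·Hᵀ·S⁻¹ = [-1052/3193 50/9579; -977/3193 -4306/9579]
x' = x̄ + K·y = [3455/9579, 12815/9579]
P' = (I − K·H)·P̄ = [1052/9579 977/9579; 977/9579 7436/9579]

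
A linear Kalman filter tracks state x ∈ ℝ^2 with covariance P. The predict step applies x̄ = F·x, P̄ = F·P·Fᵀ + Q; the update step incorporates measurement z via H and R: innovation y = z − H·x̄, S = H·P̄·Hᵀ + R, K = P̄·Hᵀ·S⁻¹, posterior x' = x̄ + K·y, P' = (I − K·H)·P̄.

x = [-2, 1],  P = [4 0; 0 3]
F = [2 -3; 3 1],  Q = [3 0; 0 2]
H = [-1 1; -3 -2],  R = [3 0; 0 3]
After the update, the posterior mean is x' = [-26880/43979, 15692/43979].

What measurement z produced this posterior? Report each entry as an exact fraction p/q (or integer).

z = [1, 1]

x̄ = F·x = [-7, -5]
P̄ = F·P·Fᵀ + Q = [46 15; 15 41]
S = H·P̄·Hᵀ + R = [60 41; 41 761]
K = P̄·Hᵀ·S⁻¹ = [-16703/43979 -8809/43979; 24993/43979 -8686/43979]
x' − x̄ = [280973/43979, 235587/43979] = K·y
y = (KᵀK)⁻¹·Kᵀ·(x' − x̄) = [-1, -30]
z = y + H·x̄ = [-1, -30] + [2, 31] = [1, 1]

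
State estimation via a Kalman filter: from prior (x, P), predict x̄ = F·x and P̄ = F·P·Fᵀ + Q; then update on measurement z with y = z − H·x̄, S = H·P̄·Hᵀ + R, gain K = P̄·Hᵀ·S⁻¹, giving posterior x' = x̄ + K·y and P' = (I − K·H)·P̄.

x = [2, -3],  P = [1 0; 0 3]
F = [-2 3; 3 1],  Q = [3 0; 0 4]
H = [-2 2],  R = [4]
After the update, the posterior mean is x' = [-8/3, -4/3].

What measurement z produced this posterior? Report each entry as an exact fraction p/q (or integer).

x̄ = F·x = [-13, 3]
P̄ = F·P·Fᵀ + Q = [34 3; 3 16]
S = H·P̄·Hᵀ + R = [180]
K = P̄·Hᵀ·S⁻¹ = [-31/90; 13/90]
x' − x̄ = [31/3, -13/3] = K·y
y = (KᵀK)⁻¹·Kᵀ·(x' − x̄) = [-30]
z = y + H·x̄ = [-30] + [32] = [2]

z = [2]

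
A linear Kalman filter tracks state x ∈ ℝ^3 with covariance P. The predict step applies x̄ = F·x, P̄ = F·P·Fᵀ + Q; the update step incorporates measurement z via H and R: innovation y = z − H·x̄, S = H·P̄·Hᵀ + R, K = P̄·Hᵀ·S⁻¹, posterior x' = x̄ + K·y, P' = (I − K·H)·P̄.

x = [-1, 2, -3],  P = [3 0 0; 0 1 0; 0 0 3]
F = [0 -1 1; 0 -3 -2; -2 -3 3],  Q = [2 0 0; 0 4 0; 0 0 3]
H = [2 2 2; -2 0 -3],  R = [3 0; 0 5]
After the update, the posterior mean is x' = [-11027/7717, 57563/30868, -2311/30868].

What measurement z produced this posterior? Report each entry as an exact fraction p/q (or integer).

z = [1, 3]

x̄ = F·x = [-5, 0, -13]
P̄ = F·P·Fᵀ + Q = [6 -3 12; -3 25 -9; 12 -9 51]
S = H·P̄·Hᵀ + R = [331 -384; -384 632]
K = P̄·Hᵀ·S⁻¹ = [66/7717 -546/7717; 3638/7717 20907/61736; 36/7717 -17115/61736]
x' − x̄ = [27558/7717, 57563/30868, 398973/30868] = K·y
y = (KᵀK)⁻¹·Kᵀ·(x' − x̄) = [37, -46]
z = y + H·x̄ = [37, -46] + [-36, 49] = [1, 3]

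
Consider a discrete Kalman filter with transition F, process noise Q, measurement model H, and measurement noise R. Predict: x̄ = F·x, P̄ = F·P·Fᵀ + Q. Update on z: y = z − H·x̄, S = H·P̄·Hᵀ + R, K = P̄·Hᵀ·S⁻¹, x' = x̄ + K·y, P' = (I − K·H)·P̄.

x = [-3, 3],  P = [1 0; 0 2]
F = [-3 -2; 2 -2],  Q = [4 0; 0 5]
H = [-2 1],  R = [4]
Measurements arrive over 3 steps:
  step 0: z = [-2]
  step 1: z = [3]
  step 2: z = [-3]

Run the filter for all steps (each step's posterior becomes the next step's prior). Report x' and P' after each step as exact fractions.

step 0: x' = [-349/97, -956/97], P' = [437/97 714/97; 714/97 1480/97]
step 1: x' = [110947/59161, 379397/59161], P' = [318305/59161 505042/59161; 505042/59161 982040/59161]
step 2: x' = [-60139999/41940049, -238804733/41940049], P' = [219682253/41940049 346757738/41940049; 346757738/41940049 675115560/41940049]

step 0: x̄ = F·x = [3, -12]
step 0: P̄ = F·P·Fᵀ + Q = [21 2; 2 17]
step 0: y = z − H·x̄ = [16]
step 0: S = H·P̄·Hᵀ + R = [97]
step 0: K = P̄·Hᵀ·S⁻¹ = [-40/97; 13/97]
step 0: x' = x̄ + K·y = [-349/97, -956/97]
step 0: P' = (I − K·H)·P̄ = [437/97 714/97; 714/97 1480/97]
step 1: x̄ = F·x = [2959/97, 1214/97]
step 1: P̄ = F·P·Fᵀ + Q = [18809/97 4726/97; 4726/97 2441/97]
step 1: y = z − H·x̄ = [4995/97]
step 1: S = H·P̄·Hᵀ + R = [59161/97]
step 1: K = P̄·Hᵀ·S⁻¹ = [-32892/59161; -7011/59161]
step 1: x' = x̄ + K·y = [110947/59161, 379397/59161]
step 1: P' = (I − K·H)·P̄ = [318305/59161 505042/59161; 505042/59161 982040/59161]
step 2: x̄ = F·x = [-1091635/59161, -536900/59161]
step 2: P̄ = F·P·Fᵀ + Q = [13090053/59161 3028414/59161; 3028414/59161 1456849/59161]
step 2: y = z − H·x̄ = [-1823853/59161]
step 2: S = H·P̄·Hᵀ + R = [41940049/59161]
step 2: K = P̄·Hᵀ·S⁻¹ = [-23151692/41940049; -4599979/41940049]
step 2: x' = x̄ + K·y = [-60139999/41940049, -238804733/41940049]
step 2: P' = (I − K·H)·P̄ = [219682253/41940049 346757738/41940049; 346757738/41940049 675115560/41940049]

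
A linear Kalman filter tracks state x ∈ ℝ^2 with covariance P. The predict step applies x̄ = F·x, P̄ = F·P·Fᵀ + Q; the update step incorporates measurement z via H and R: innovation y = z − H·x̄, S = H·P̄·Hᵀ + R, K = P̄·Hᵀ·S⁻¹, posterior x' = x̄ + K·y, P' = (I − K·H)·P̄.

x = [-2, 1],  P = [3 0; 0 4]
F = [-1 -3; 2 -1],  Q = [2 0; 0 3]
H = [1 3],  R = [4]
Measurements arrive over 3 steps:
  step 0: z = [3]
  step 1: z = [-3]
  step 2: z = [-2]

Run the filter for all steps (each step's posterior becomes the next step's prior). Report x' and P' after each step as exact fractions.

step 0: x̄ = F·x = [-1, -5]
step 0: P̄ = F·P·Fᵀ + Q = [41 6; 6 19]
step 0: y = z − H·x̄ = [19]
step 0: S = H·P̄·Hᵀ + R = [252]
step 0: K = P̄·Hᵀ·S⁻¹ = [59/252; 1/4]
step 0: x' = x̄ + K·y = [869/252, -1/4]
step 0: P' = (I − K·H)·P̄ = [6851/252 -35/4; -35/4 13/4]
step 1: x̄ = F·x = [-170/63, 1801/252]
step 1: P̄ = F·P·Fᵀ + Q = [374/63 -55/63; -55/63 37799/252]
step 1: y = z − H·x̄ = [-5479/252]
step 1: S = H·P̄·Hᵀ + R = [341375/252]
step 1: K = P̄·Hᵀ·S⁻¹ = [836/341375; 113177/341375]
step 1: x' = x̄ + K·y = [-939347/341375, -20954/341375]
step 1: P' = (I − K·H)·P̄ = [2023802/341375 -673486/341375; -673486/341375 375398/341375]
step 2: x̄ = F·x = [1002209/341375, -371548/68275]
step 2: P̄ = F·P·Fᵀ + Q = [2044218/341375 89204/68275; 89204/68275 487547/13655]
step 2: y = z − H·x̄ = [3888261/341375]
step 2: S = H·P̄·Hᵀ + R = [115783913/341375]
step 2: K = P̄·Hᵀ·S⁻¹ = [3382278/115783913; 5287435/16540559]
step 2: x' = x̄ + K·y = [378442649/115783913, -29788739/16540559]
step 2: P' = (I − K·H)·P̄ = [659824986/115783913 -30775994/16540559; -30775994/16540559 2472654/2362937]

step 0: x' = [869/252, -1/4], P' = [6851/252 -35/4; -35/4 13/4]
step 1: x' = [-939347/341375, -20954/341375], P' = [2023802/341375 -673486/341375; -673486/341375 375398/341375]
step 2: x' = [378442649/115783913, -29788739/16540559], P' = [659824986/115783913 -30775994/16540559; -30775994/16540559 2472654/2362937]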